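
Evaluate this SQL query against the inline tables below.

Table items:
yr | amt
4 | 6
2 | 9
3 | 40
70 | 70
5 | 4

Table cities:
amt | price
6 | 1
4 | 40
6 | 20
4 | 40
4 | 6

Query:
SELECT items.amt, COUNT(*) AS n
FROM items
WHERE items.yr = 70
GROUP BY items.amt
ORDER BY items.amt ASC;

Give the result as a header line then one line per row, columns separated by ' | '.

== RESULT ==
items.amt | n
70 | 1

Derivation:
After WHERE (1 rows):
items.yr | items.amt
70 | 70
After GROUP BY (1 rows):
items.amt | n
70 | 1
After ORDER BY (1 rows):
items.amt | n
70 | 1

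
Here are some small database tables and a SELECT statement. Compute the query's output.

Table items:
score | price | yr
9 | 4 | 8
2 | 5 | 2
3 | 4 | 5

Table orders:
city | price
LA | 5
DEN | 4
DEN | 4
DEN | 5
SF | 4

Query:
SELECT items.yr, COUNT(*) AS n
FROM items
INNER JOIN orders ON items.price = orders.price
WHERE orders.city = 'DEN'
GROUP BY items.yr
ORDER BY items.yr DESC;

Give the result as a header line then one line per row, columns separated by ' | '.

After JOIN orders (8 rows):
items.score | items.price | items.yr | orders.city | orders.price
9 | 4 | 8 | DEN | 4
9 | 4 | 8 | DEN | 4
9 | 4 | 8 | SF | 4
2 | 5 | 2 | LA | 5
2 | 5 | 2 | DEN | 5
3 | 4 | 5 | DEN | 4
3 | 4 | 5 | DEN | 4
3 | 4 | 5 | SF | 4
After WHERE (5 rows):
items.score | items.price | items.yr | orders.city | orders.price
9 | 4 | 8 | DEN | 4
9 | 4 | 8 | DEN | 4
2 | 5 | 2 | DEN | 5
3 | 4 | 5 | DEN | 4
3 | 4 | 5 | DEN | 4
After GROUP BY (3 rows):
items.yr | n
8 | 2
2 | 1
5 | 2
After ORDER BY (3 rows):
items.yr | n
8 | 2
5 | 2
2 | 1

== RESULT ==
items.yr | n
8 | 2
5 | 2
2 | 1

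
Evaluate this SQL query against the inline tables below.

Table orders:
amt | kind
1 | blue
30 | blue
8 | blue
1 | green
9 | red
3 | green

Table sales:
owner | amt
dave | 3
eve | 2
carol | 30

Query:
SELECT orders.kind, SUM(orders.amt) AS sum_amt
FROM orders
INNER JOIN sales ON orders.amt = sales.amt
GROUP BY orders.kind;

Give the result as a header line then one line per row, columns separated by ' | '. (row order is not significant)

== RESULT ==
orders.kind | sum_amt
blue | 30
green | 3

Derivation:
After JOIN sales (2 rows):
orders.amt | orders.kind | sales.owner | sales.amt
30 | blue | carol | 30
3 | green | dave | 3
After GROUP BY (2 rows):
orders.kind | sum_amt
blue | 30
green | 3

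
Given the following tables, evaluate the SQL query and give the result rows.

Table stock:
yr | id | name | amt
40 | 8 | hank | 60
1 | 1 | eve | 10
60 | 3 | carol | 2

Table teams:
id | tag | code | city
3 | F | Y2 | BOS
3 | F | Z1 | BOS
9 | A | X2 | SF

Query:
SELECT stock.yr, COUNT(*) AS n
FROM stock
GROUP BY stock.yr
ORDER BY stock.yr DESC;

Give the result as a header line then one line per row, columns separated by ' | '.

== RESULT ==
stock.yr | n
60 | 1
40 | 1
1 | 1

Derivation:
After GROUP BY (3 rows):
stock.yr | n
40 | 1
1 | 1
60 | 1
After ORDER BY (3 rows):
stock.yr | n
60 | 1
40 | 1
1 | 1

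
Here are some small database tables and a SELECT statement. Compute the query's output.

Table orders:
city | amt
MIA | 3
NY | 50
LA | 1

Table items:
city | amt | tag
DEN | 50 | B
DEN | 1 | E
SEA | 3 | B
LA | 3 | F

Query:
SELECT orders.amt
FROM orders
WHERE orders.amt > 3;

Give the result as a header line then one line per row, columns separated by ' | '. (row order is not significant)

== RESULT ==
orders.amt
50

Derivation:
After WHERE (1 rows):
orders.city | orders.amt
NY | 50
After SELECT (1 rows):
orders.amt
50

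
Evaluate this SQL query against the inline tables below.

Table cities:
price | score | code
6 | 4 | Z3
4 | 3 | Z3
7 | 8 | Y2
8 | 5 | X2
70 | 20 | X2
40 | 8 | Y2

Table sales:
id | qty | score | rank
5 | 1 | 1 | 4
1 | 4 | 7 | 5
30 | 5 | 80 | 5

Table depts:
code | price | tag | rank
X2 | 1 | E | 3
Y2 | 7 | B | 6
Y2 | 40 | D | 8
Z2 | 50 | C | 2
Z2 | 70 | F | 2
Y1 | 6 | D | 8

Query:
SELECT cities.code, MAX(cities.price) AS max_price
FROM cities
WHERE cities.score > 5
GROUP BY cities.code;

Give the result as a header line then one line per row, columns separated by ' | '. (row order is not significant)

After WHERE (3 rows):
cities.price | cities.score | cities.code
7 | 8 | Y2
70 | 20 | X2
40 | 8 | Y2
After GROUP BY (2 rows):
cities.code | max_price
Y2 | 40
X2 | 70

== RESULT ==
cities.code | max_price
Y2 | 40
X2 | 70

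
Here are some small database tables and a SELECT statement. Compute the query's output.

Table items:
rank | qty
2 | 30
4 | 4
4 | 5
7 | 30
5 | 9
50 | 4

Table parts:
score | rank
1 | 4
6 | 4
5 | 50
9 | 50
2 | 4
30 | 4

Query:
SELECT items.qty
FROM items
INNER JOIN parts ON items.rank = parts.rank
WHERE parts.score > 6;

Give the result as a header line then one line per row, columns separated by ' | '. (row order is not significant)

== RESULT ==
items.qty
4
5
4

Derivation:
After JOIN parts (10 rows):
items.rank | items.qty | parts.score | parts.rank
4 | 4 | 1 | 4
4 | 4 | 6 | 4
4 | 4 | 2 | 4
4 | 4 | 30 | 4
4 | 5 | 1 | 4
4 | 5 | 6 | 4
4 | 5 | 2 | 4
4 | 5 | 30 | 4
50 | 4 | 5 | 50
50 | 4 | 9 | 50
After WHERE (3 rows):
items.rank | items.qty | parts.score | parts.rank
4 | 4 | 30 | 4
4 | 5 | 30 | 4
50 | 4 | 9 | 50
After SELECT (3 rows):
items.qty
4
5
4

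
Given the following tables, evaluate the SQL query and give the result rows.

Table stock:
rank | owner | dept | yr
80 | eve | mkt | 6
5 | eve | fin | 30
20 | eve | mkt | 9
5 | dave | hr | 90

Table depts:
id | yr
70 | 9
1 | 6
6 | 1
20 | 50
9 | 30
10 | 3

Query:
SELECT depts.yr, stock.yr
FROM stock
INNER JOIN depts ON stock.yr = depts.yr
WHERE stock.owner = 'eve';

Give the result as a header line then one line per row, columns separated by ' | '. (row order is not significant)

== RESULT ==
depts.yr | stock.yr
6 | 6
30 | 30
9 | 9

Derivation:
After JOIN depts (3 rows):
stock.rank | stock.owner | stock.dept | stock.yr | depts.id | depts.yr
80 | eve | mkt | 6 | 1 | 6
5 | eve | fin | 30 | 9 | 30
20 | eve | mkt | 9 | 70 | 9
After WHERE (3 rows):
stock.rank | stock.owner | stock.dept | stock.yr | depts.id | depts.yr
80 | eve | mkt | 6 | 1 | 6
5 | eve | fin | 30 | 9 | 30
20 | eve | mkt | 9 | 70 | 9
After SELECT (3 rows):
depts.yr | stock.yr
6 | 6
30 | 30
9 | 9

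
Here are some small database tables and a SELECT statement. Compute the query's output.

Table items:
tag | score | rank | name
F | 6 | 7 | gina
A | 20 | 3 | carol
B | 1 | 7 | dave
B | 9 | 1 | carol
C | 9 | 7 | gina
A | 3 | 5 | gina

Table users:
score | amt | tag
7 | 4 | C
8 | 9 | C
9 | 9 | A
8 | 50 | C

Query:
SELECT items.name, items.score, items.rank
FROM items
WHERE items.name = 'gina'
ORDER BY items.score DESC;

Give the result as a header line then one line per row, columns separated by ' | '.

== RESULT ==
items.name | items.score | items.rank
gina | 9 | 7
gina | 6 | 7
gina | 3 | 5

Derivation:
After WHERE (3 rows):
items.tag | items.score | items.rank | items.name
F | 6 | 7 | gina
C | 9 | 7 | gina
A | 3 | 5 | gina
After SELECT (3 rows):
items.name | items.score | items.rank
gina | 6 | 7
gina | 9 | 7
gina | 3 | 5
After ORDER BY (3 rows):
items.name | items.score | items.rank
gina | 9 | 7
gina | 6 | 7
gina | 3 | 5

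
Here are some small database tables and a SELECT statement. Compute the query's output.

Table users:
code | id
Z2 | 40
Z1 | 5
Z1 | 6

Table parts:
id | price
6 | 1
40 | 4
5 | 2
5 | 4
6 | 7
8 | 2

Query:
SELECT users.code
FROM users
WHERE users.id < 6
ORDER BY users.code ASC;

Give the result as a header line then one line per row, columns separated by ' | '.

== RESULT ==
users.code
Z1

Derivation:
After WHERE (1 rows):
users.code | users.id
Z1 | 5
After SELECT (1 rows):
users.code
Z1
After ORDER BY (1 rows):
users.code
Z1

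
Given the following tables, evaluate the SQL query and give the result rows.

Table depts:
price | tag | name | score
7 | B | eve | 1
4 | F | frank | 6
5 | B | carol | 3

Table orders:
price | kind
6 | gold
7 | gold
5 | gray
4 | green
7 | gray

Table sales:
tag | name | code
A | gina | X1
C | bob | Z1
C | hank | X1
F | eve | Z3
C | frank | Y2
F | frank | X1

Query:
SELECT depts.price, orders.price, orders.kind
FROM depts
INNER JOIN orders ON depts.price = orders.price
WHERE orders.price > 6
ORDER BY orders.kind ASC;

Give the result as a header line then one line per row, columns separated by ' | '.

== RESULT ==
depts.price | orders.price | orders.kind
7 | 7 | gold
7 | 7 | gray

Derivation:
After JOIN orders (4 rows):
depts.price | depts.tag | depts.name | depts.score | orders.price | orders.kind
7 | B | eve | 1 | 7 | gold
7 | B | eve | 1 | 7 | gray
4 | F | frank | 6 | 4 | green
5 | B | carol | 3 | 5 | gray
After WHERE (2 rows):
depts.price | depts.tag | depts.name | depts.score | orders.price | orders.kind
7 | B | eve | 1 | 7 | gold
7 | B | eve | 1 | 7 | gray
After SELECT (2 rows):
depts.price | orders.price | orders.kind
7 | 7 | gold
7 | 7 | gray
After ORDER BY (2 rows):
depts.price | orders.price | orders.kind
7 | 7 | gold
7 | 7 | gray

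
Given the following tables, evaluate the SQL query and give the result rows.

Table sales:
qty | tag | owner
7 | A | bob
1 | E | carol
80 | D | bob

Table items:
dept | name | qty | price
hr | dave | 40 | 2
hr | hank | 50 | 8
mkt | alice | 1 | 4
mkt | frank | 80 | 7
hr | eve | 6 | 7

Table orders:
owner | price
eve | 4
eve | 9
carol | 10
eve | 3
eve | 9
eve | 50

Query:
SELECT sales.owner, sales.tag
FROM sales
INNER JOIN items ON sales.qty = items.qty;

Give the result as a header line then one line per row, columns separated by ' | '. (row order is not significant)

== RESULT ==
sales.owner | sales.tag
carol | E
bob | D

Derivation:
After JOIN items (2 rows):
sales.qty | sales.tag | sales.owner | items.dept | items.name | items.qty | items.price
1 | E | carol | mkt | alice | 1 | 4
80 | D | bob | mkt | frank | 80 | 7
After SELECT (2 rows):
sales.owner | sales.tag
carol | E
bob | D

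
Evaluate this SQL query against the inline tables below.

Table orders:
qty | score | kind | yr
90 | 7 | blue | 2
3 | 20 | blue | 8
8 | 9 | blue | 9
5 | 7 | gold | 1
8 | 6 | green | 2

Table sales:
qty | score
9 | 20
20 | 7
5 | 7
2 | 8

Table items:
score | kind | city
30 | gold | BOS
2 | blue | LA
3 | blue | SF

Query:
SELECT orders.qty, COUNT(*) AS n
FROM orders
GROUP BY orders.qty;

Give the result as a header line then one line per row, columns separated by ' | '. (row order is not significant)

== RESULT ==
orders.qty | n
90 | 1
3 | 1
8 | 2
5 | 1

Derivation:
After GROUP BY (4 rows):
orders.qty | n
90 | 1
3 | 1
8 | 2
5 | 1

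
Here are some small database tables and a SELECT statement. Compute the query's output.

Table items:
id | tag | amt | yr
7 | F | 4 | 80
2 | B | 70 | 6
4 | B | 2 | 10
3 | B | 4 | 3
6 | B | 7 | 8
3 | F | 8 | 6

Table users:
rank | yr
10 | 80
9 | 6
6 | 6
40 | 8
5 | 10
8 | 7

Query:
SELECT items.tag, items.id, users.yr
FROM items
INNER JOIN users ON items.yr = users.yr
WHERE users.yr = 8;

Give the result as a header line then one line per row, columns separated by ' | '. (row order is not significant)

== RESULT ==
items.tag | items.id | users.yr
B | 6 | 8

Derivation:
After JOIN users (7 rows):
items.id | items.tag | items.amt | items.yr | users.rank | users.yr
7 | F | 4 | 80 | 10 | 80
2 | B | 70 | 6 | 9 | 6
2 | B | 70 | 6 | 6 | 6
4 | B | 2 | 10 | 5 | 10
6 | B | 7 | 8 | 40 | 8
3 | F | 8 | 6 | 9 | 6
3 | F | 8 | 6 | 6 | 6
After WHERE (1 rows):
items.id | items.tag | items.amt | items.yr | users.rank | users.yr
6 | B | 7 | 8 | 40 | 8
After SELECT (1 rows):
items.tag | items.id | users.yr
B | 6 | 8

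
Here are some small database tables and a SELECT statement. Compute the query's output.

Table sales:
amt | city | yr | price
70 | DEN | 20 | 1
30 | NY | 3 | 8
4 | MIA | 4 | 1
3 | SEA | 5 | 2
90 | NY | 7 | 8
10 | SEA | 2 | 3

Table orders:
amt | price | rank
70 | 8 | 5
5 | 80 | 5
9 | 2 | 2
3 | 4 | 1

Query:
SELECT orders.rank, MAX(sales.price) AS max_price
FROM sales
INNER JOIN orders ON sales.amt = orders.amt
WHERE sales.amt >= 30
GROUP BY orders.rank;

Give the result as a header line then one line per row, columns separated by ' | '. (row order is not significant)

After JOIN orders (2 rows):
sales.amt | sales.city | sales.yr | sales.price | orders.amt | orders.price | orders.rank
70 | DEN | 20 | 1 | 70 | 8 | 5
3 | SEA | 5 | 2 | 3 | 4 | 1
After WHERE (1 rows):
sales.amt | sales.city | sales.yr | sales.price | orders.amt | orders.price | orders.rank
70 | DEN | 20 | 1 | 70 | 8 | 5
After GROUP BY (1 rows):
orders.rank | max_price
5 | 1

== RESULT ==
orders.rank | max_price
5 | 1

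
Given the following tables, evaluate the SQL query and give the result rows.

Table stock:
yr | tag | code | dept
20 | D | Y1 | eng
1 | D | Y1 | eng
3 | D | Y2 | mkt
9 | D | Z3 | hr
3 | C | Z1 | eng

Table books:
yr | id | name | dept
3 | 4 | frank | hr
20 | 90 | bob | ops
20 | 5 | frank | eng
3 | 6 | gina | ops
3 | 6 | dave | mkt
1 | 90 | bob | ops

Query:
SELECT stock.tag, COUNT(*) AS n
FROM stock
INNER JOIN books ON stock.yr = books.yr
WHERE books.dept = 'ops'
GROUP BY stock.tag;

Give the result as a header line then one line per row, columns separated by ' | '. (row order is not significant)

After JOIN books (9 rows):
stock.yr | stock.tag | stock.code | stock.dept | books.yr | books.id | books.name | books.dept
20 | D | Y1 | eng | 20 | 90 | bob | ops
20 | D | Y1 | eng | 20 | 5 | frank | eng
1 | D | Y1 | eng | 1 | 90 | bob | ops
3 | D | Y2 | mkt | 3 | 4 | frank | hr
3 | D | Y2 | mkt | 3 | 6 | gina | ops
3 | D | Y2 | mkt | 3 | 6 | dave | mkt
3 | C | Z1 | eng | 3 | 4 | frank | hr
3 | C | Z1 | eng | 3 | 6 | gina | ops
3 | C | Z1 | eng | 3 | 6 | dave | mkt
After WHERE (4 rows):
stock.yr | stock.tag | stock.code | stock.dept | books.yr | books.id | books.name | books.dept
20 | D | Y1 | eng | 20 | 90 | bob | ops
1 | D | Y1 | eng | 1 | 90 | bob | ops
3 | D | Y2 | mkt | 3 | 6 | gina | ops
3 | C | Z1 | eng | 3 | 6 | gina | ops
After GROUP BY (2 rows):
stock.tag | n
D | 3
C | 1

== RESULT ==
stock.tag | n
D | 3
C | 1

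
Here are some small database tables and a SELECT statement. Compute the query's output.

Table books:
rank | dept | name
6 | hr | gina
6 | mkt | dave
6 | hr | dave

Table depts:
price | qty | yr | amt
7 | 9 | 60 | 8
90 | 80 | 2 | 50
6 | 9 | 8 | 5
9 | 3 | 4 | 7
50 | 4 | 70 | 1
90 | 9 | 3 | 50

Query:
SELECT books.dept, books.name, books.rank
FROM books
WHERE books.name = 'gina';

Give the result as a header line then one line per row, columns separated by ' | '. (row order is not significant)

== RESULT ==
books.dept | books.name | books.rank
hr | gina | 6

Derivation:
After WHERE (1 rows):
books.rank | books.dept | books.name
6 | hr | gina
After SELECT (1 rows):
books.dept | books.name | books.rank
hr | gina | 6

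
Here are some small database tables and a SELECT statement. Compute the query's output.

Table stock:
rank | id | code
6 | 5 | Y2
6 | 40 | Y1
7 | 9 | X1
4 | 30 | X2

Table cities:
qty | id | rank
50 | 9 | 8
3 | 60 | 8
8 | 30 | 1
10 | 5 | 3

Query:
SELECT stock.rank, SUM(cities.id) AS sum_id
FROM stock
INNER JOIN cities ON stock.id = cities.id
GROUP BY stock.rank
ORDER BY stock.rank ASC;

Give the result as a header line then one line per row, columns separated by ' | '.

After JOIN cities (3 rows):
stock.rank | stock.id | stock.code | cities.qty | cities.id | cities.rank
6 | 5 | Y2 | 10 | 5 | 3
7 | 9 | X1 | 50 | 9 | 8
4 | 30 | X2 | 8 | 30 | 1
After GROUP BY (3 rows):
stock.rank | sum_id
6 | 5
7 | 9
4 | 30
After ORDER BY (3 rows):
stock.rank | sum_id
4 | 30
6 | 5
7 | 9

== RESULT ==
stock.rank | sum_id
4 | 30
6 | 5
7 | 9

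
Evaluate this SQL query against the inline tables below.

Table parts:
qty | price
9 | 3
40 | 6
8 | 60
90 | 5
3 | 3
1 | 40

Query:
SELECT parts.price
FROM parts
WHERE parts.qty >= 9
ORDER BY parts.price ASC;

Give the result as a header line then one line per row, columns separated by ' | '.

== RESULT ==
parts.price
3
5
6

Derivation:
After WHERE (3 rows):
parts.qty | parts.price
9 | 3
40 | 6
90 | 5
After SELECT (3 rows):
parts.price
3
6
5
After ORDER BY (3 rows):
parts.price
3
5
6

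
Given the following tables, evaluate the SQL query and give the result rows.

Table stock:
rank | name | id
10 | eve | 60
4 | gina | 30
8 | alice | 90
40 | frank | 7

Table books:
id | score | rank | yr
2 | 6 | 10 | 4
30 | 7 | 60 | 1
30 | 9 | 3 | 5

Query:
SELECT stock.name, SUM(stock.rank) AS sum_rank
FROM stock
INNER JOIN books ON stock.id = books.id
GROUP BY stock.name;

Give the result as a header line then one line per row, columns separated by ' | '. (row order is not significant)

== RESULT ==
stock.name | sum_rank
gina | 8

Derivation:
After JOIN books (2 rows):
stock.rank | stock.name | stock.id | books.id | books.score | books.rank | books.yr
4 | gina | 30 | 30 | 7 | 60 | 1
4 | gina | 30 | 30 | 9 | 3 | 5
After GROUP BY (1 rows):
stock.name | sum_rank
gina | 8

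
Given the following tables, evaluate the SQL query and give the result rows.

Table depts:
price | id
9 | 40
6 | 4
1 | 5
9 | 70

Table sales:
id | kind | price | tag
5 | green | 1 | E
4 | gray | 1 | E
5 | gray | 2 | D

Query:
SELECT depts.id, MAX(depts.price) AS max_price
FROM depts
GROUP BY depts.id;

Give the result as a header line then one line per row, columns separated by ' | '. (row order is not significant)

After GROUP BY (4 rows):
depts.id | max_price
40 | 9
4 | 6
5 | 1
70 | 9

== RESULT ==
depts.id | max_price
40 | 9
4 | 6
5 | 1
70 | 9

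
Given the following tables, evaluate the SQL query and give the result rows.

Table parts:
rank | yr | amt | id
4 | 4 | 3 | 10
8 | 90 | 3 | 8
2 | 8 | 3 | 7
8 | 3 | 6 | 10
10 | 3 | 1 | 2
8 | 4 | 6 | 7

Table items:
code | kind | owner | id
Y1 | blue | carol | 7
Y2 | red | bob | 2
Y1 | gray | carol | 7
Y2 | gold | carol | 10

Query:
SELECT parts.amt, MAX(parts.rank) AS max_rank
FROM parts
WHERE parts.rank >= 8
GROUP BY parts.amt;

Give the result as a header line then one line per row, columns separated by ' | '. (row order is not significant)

== RESULT ==
parts.amt | max_rank
3 | 8
6 | 8
1 | 10

Derivation:
After WHERE (4 rows):
parts.rank | parts.yr | parts.amt | parts.id
8 | 90 | 3 | 8
8 | 3 | 6 | 10
10 | 3 | 1 | 2
8 | 4 | 6 | 7
After GROUP BY (3 rows):
parts.amt | max_rank
3 | 8
6 | 8
1 | 10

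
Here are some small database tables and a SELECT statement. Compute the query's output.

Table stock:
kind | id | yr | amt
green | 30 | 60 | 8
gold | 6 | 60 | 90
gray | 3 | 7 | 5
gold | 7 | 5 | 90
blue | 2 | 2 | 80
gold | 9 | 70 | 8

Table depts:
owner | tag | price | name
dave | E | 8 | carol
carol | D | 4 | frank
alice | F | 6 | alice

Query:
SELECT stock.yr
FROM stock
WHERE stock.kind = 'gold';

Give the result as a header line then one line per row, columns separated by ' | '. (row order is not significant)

After WHERE (3 rows):
stock.kind | stock.id | stock.yr | stock.amt
gold | 6 | 60 | 90
gold | 7 | 5 | 90
gold | 9 | 70 | 8
After SELECT (3 rows):
stock.yr
60
5
70

== RESULT ==
stock.yr
60
5
70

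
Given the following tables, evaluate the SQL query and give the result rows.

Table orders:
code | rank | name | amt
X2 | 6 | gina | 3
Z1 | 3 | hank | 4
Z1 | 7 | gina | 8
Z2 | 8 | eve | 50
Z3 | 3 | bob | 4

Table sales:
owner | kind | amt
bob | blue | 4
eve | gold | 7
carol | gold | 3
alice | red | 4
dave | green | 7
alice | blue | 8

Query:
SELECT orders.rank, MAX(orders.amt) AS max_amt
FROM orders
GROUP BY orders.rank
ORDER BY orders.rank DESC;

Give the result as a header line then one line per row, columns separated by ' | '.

After GROUP BY (4 rows):
orders.rank | max_amt
6 | 3
3 | 4
7 | 8
8 | 50
After ORDER BY (4 rows):
orders.rank | max_amt
8 | 50
7 | 8
6 | 3
3 | 4

== RESULT ==
orders.rank | max_amt
8 | 50
7 | 8
6 | 3
3 | 4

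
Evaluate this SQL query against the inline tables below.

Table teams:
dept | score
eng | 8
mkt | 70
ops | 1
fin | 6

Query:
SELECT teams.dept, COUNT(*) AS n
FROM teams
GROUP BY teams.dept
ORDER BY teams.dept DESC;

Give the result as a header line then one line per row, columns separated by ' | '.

== RESULT ==
teams.dept | n
ops | 1
mkt | 1
fin | 1
eng | 1

Derivation:
After GROUP BY (4 rows):
teams.dept | n
eng | 1
mkt | 1
ops | 1
fin | 1
After ORDER BY (4 rows):
teams.dept | n
ops | 1
mkt | 1
fin | 1
eng | 1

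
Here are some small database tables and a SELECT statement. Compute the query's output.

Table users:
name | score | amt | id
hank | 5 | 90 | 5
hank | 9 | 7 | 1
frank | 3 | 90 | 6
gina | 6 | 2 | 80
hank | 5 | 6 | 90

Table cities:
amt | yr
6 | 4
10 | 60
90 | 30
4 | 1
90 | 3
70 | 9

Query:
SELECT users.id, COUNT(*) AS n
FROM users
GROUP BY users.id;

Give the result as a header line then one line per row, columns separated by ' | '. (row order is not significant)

After GROUP BY (5 rows):
users.id | n
5 | 1
1 | 1
6 | 1
80 | 1
90 | 1

== RESULT ==
users.id | n
5 | 1
1 | 1
6 | 1
80 | 1
90 | 1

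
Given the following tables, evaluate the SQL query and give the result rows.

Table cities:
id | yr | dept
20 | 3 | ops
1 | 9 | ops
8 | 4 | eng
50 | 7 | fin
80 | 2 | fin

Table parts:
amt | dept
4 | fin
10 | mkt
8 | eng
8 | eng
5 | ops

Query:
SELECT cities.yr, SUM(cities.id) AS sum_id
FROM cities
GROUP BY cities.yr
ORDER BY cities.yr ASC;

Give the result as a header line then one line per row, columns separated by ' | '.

== RESULT ==
cities.yr | sum_id
2 | 80
3 | 20
4 | 8
7 | 50
9 | 1

Derivation:
After GROUP BY (5 rows):
cities.yr | sum_id
3 | 20
9 | 1
4 | 8
7 | 50
2 | 80
After ORDER BY (5 rows):
cities.yr | sum_id
2 | 80
3 | 20
4 | 8
7 | 50
9 | 1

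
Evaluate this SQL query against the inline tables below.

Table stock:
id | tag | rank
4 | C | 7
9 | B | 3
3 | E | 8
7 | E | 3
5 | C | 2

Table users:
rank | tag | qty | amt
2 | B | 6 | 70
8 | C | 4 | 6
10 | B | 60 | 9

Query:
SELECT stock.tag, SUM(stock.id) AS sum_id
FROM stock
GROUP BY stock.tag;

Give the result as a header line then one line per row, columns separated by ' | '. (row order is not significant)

After GROUP BY (3 rows):
stock.tag | sum_id
C | 9
B | 9
E | 10

== RESULT ==
stock.tag | sum_id
C | 9
B | 9
E | 10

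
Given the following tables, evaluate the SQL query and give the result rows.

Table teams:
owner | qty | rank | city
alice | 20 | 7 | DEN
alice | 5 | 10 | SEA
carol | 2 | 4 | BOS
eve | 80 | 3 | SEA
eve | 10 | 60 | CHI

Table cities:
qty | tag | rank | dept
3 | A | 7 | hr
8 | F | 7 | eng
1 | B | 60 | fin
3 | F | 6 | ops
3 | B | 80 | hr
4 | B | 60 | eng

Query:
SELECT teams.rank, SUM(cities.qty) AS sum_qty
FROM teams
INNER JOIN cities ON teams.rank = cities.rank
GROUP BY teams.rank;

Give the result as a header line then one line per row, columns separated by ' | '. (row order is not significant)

After JOIN cities (4 rows):
teams.owner | teams.qty | teams.rank | teams.city | cities.qty | cities.tag | cities.rank | cities.dept
alice | 20 | 7 | DEN | 3 | A | 7 | hr
alice | 20 | 7 | DEN | 8 | F | 7 | eng
eve | 10 | 60 | CHI | 1 | B | 60 | fin
eve | 10 | 60 | CHI | 4 | B | 60 | eng
After GROUP BY (2 rows):
teams.rank | sum_qty
7 | 11
60 | 5

== RESULT ==
teams.rank | sum_qty
7 | 11
60 | 5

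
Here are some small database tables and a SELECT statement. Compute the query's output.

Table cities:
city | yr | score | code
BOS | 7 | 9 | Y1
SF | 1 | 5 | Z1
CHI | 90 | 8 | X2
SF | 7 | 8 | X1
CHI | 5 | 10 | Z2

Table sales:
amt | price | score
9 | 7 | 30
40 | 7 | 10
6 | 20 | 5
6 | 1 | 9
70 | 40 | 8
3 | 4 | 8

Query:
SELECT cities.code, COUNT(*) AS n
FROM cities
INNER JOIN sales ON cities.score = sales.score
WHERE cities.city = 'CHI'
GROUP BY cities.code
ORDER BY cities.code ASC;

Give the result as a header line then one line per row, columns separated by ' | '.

After JOIN sales (7 rows):
cities.city | cities.yr | cities.score | cities.code | sales.amt | sales.price | sales.score
BOS | 7 | 9 | Y1 | 6 | 1 | 9
SF | 1 | 5 | Z1 | 6 | 20 | 5
CHI | 90 | 8 | X2 | 70 | 40 | 8
CHI | 90 | 8 | X2 | 3 | 4 | 8
SF | 7 | 8 | X1 | 70 | 40 | 8
SF | 7 | 8 | X1 | 3 | 4 | 8
CHI | 5 | 10 | Z2 | 40 | 7 | 10
After WHERE (3 rows):
cities.city | cities.yr | cities.score | cities.code | sales.amt | sales.price | sales.score
CHI | 90 | 8 | X2 | 70 | 40 | 8
CHI | 90 | 8 | X2 | 3 | 4 | 8
CHI | 5 | 10 | Z2 | 40 | 7 | 10
After GROUP BY (2 rows):
cities.code | n
X2 | 2
Z2 | 1
After ORDER BY (2 rows):
cities.code | n
X2 | 2
Z2 | 1

== RESULT ==
cities.code | n
X2 | 2
Z2 | 1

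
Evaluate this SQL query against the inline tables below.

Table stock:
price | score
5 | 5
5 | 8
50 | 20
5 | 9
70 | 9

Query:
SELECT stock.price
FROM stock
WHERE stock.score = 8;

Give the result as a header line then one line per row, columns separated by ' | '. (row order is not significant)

== RESULT ==
stock.price
5

Derivation:
After WHERE (1 rows):
stock.price | stock.score
5 | 8
After SELECT (1 rows):
stock.price
5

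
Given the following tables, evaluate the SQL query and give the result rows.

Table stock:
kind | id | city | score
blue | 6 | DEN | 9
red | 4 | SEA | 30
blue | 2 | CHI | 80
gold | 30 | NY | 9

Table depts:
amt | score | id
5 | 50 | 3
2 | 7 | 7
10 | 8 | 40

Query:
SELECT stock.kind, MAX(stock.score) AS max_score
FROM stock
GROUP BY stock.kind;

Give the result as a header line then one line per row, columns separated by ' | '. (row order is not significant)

== RESULT ==
stock.kind | max_score
blue | 80
red | 30
gold | 9

Derivation:
After GROUP BY (3 rows):
stock.kind | max_score
blue | 80
red | 30
gold | 9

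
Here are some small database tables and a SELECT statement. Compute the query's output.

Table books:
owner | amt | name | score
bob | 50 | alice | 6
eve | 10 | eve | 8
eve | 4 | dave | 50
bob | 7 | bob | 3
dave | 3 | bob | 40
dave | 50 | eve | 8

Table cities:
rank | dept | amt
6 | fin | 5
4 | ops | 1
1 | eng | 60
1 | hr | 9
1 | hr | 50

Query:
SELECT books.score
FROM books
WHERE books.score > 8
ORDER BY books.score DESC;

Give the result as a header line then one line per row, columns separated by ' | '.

After WHERE (2 rows):
books.owner | books.amt | books.name | books.score
eve | 4 | dave | 50
dave | 3 | bob | 40
After SELECT (2 rows):
books.score
50
40
After ORDER BY (2 rows):
books.score
50
40

== RESULT ==
books.score
50
40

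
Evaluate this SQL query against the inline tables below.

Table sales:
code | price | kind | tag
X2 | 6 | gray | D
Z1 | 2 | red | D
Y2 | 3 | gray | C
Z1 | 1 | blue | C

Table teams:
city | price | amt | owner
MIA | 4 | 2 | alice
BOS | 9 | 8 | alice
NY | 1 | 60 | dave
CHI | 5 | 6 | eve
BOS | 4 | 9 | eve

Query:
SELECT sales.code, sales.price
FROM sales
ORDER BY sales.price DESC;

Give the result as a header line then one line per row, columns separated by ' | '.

After SELECT (4 rows):
sales.code | sales.price
X2 | 6
Z1 | 2
Y2 | 3
Z1 | 1
After ORDER BY (4 rows):
sales.code | sales.price
X2 | 6
Y2 | 3
Z1 | 2
Z1 | 1

== RESULT ==
sales.code | sales.price
X2 | 6
Y2 | 3
Z1 | 2
Z1 | 1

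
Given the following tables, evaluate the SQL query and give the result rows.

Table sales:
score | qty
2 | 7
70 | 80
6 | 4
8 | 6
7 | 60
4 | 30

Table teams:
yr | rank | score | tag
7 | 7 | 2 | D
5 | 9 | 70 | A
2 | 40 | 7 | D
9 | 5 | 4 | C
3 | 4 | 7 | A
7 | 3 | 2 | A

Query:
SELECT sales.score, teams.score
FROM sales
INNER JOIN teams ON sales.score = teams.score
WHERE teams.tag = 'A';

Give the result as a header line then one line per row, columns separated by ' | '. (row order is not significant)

After JOIN teams (6 rows):
sales.score | sales.qty | teams.yr | teams.rank | teams.score | teams.tag
2 | 7 | 7 | 7 | 2 | D
2 | 7 | 7 | 3 | 2 | A
70 | 80 | 5 | 9 | 70 | A
7 | 60 | 2 | 40 | 7 | D
7 | 60 | 3 | 4 | 7 | A
4 | 30 | 9 | 5 | 4 | C
After WHERE (3 rows):
sales.score | sales.qty | teams.yr | teams.rank | teams.score | teams.tag
2 | 7 | 7 | 3 | 2 | A
70 | 80 | 5 | 9 | 70 | A
7 | 60 | 3 | 4 | 7 | A
After SELECT (3 rows):
sales.score | teams.score
2 | 2
70 | 70
7 | 7

== RESULT ==
sales.score | teams.score
2 | 2
70 | 70
7 | 7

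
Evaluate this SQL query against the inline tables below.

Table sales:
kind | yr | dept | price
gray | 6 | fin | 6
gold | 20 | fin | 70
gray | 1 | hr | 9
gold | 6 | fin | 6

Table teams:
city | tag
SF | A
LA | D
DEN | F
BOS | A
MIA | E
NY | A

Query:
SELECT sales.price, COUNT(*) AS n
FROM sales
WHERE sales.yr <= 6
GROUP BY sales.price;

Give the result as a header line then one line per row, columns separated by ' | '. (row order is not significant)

After WHERE (3 rows):
sales.kind | sales.yr | sales.dept | sales.price
gray | 6 | fin | 6
gray | 1 | hr | 9
gold | 6 | fin | 6
After GROUP BY (2 rows):
sales.price | n
6 | 2
9 | 1

== RESULT ==
sales.price | n
6 | 2
9 | 1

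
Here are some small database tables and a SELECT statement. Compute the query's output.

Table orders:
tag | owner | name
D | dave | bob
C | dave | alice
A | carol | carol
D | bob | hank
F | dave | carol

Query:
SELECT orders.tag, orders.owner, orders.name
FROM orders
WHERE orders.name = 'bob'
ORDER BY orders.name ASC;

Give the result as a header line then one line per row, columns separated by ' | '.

== RESULT ==
orders.tag | orders.owner | orders.name
D | dave | bob

Derivation:
After WHERE (1 rows):
orders.tag | orders.owner | orders.name
D | dave | bob
After SELECT (1 rows):
orders.tag | orders.owner | orders.name
D | dave | bob
After ORDER BY (1 rows):
orders.tag | orders.owner | orders.name
D | dave | bob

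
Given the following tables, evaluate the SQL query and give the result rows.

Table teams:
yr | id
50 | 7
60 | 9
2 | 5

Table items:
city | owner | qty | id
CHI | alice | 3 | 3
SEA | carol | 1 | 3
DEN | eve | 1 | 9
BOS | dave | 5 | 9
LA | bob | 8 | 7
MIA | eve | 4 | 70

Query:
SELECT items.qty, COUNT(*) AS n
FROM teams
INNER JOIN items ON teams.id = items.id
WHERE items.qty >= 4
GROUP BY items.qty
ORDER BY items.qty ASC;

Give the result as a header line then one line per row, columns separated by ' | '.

== RESULT ==
items.qty | n
5 | 1
8 | 1

Derivation:
After JOIN items (3 rows):
teams.yr | teams.id | items.city | items.owner | items.qty | items.id
50 | 7 | LA | bob | 8 | 7
60 | 9 | DEN | eve | 1 | 9
60 | 9 | BOS | dave | 5 | 9
After WHERE (2 rows):
teams.yr | teams.id | items.city | items.owner | items.qty | items.id
50 | 7 | LA | bob | 8 | 7
60 | 9 | BOS | dave | 5 | 9
After GROUP BY (2 rows):
items.qty | n
8 | 1
5 | 1
After ORDER BY (2 rows):
items.qty | n
5 | 1
8 | 1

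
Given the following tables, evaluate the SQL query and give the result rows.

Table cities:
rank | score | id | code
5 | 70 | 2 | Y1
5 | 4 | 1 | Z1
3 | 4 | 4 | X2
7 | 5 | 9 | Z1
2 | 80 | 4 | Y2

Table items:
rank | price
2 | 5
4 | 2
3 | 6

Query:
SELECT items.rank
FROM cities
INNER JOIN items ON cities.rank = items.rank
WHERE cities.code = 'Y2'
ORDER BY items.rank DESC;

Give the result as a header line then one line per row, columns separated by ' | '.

After JOIN items (2 rows):
cities.rank | cities.score | cities.id | cities.code | items.rank | items.price
3 | 4 | 4 | X2 | 3 | 6
2 | 80 | 4 | Y2 | 2 | 5
After WHERE (1 rows):
cities.rank | cities.score | cities.id | cities.code | items.rank | items.price
2 | 80 | 4 | Y2 | 2 | 5
After SELECT (1 rows):
items.rank
2
After ORDER BY (1 rows):
items.rank
2

== RESULT ==
items.rank
2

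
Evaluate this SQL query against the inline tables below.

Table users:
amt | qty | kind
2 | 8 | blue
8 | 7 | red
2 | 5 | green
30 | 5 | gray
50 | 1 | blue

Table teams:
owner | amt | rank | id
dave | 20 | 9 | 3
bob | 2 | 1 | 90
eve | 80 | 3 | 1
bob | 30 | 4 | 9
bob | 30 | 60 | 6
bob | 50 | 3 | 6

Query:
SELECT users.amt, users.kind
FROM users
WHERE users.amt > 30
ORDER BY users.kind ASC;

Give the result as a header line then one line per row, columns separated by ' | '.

== RESULT ==
users.amt | users.kind
50 | blue

Derivation:
After WHERE (1 rows):
users.amt | users.qty | users.kind
50 | 1 | blue
After SELECT (1 rows):
users.amt | users.kind
50 | blue
After ORDER BY (1 rows):
users.amt | users.kind
50 | blue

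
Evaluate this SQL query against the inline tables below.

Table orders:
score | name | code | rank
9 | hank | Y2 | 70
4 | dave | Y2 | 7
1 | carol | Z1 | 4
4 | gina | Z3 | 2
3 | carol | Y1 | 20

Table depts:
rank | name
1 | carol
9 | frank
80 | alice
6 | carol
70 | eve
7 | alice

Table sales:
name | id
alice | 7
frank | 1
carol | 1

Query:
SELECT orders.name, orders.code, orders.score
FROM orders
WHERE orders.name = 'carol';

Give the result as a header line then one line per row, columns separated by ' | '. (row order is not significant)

== RESULT ==
orders.name | orders.code | orders.score
carol | Z1 | 1
carol | Y1 | 3

Derivation:
After WHERE (2 rows):
orders.score | orders.name | orders.code | orders.rank
1 | carol | Z1 | 4
3 | carol | Y1 | 20
After SELECT (2 rows):
orders.name | orders.code | orders.score
carol | Z1 | 1
carol | Y1 | 3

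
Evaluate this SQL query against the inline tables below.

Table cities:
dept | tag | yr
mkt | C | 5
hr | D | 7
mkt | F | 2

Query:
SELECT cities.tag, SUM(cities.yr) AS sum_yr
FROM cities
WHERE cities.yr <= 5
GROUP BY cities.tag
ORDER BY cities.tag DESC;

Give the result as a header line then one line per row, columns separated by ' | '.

== RESULT ==
cities.tag | sum_yr
F | 2
C | 5

Derivation:
After WHERE (2 rows):
cities.dept | cities.tag | cities.yr
mkt | C | 5
mkt | F | 2
After GROUP BY (2 rows):
cities.tag | sum_yr
C | 5
F | 2
After ORDER BY (2 rows):
cities.tag | sum_yr
F | 2
C | 5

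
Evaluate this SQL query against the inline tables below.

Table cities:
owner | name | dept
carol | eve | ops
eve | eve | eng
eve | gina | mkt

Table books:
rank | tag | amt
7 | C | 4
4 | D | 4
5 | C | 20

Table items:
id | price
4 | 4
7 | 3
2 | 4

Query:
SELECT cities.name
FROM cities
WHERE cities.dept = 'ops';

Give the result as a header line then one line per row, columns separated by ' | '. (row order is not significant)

After WHERE (1 rows):
cities.owner | cities.name | cities.dept
carol | eve | ops
After SELECT (1 rows):
cities.name
eve

== RESULT ==
cities.name
eve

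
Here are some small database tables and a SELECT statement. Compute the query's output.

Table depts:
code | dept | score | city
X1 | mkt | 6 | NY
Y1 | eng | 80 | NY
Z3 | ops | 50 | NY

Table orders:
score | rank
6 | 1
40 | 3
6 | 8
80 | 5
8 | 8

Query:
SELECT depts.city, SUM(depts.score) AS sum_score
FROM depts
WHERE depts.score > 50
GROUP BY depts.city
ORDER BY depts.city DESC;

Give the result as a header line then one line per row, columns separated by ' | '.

After WHERE (1 rows):
depts.code | depts.dept | depts.score | depts.city
Y1 | eng | 80 | NY
After GROUP BY (1 rows):
depts.city | sum_score
NY | 80
After ORDER BY (1 rows):
depts.city | sum_score
NY | 80

== RESULT ==
depts.city | sum_score
NY | 80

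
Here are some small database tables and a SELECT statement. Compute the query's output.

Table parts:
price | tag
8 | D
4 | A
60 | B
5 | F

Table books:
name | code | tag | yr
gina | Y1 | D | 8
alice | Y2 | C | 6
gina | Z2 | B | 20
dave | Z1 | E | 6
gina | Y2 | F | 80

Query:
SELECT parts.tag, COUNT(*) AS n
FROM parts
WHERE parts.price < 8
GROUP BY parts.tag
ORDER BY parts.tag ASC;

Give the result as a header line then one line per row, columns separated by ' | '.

After WHERE (2 rows):
parts.price | parts.tag
4 | A
5 | F
After GROUP BY (2 rows):
parts.tag | n
A | 1
F | 1
After ORDER BY (2 rows):
parts.tag | n
A | 1
F | 1

== RESULT ==
parts.tag | n
A | 1
F | 1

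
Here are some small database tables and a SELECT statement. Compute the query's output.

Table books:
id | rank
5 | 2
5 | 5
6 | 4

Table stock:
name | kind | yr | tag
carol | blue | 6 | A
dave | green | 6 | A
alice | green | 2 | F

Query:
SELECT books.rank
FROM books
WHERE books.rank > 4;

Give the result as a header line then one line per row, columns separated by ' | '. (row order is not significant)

== RESULT ==
books.rank
5

Derivation:
After WHERE (1 rows):
books.id | books.rank
5 | 5
After SELECT (1 rows):
books.rank
5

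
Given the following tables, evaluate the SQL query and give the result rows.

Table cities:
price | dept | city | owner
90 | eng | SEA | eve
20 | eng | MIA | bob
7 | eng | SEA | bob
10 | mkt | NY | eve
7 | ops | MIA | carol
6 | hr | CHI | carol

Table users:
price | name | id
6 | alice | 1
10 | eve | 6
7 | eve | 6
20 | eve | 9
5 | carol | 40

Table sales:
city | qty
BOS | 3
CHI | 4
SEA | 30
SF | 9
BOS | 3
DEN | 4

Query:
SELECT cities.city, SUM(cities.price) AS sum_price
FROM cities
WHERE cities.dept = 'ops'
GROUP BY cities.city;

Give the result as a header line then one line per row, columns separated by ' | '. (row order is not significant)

== RESULT ==
cities.city | sum_price
MIA | 7

Derivation:
After WHERE (1 rows):
cities.price | cities.dept | cities.city | cities.owner
7 | ops | MIA | carol
After GROUP BY (1 rows):
cities.city | sum_price
MIA | 7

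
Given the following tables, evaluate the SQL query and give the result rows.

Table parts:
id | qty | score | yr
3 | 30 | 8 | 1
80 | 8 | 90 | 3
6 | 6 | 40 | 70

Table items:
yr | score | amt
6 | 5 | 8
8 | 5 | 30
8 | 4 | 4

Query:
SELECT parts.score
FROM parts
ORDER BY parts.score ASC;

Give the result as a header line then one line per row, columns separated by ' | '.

== RESULT ==
parts.score
8
40
90

Derivation:
After SELECT (3 rows):
parts.score
8
90
40
After ORDER BY (3 rows):
parts.score
8
40
90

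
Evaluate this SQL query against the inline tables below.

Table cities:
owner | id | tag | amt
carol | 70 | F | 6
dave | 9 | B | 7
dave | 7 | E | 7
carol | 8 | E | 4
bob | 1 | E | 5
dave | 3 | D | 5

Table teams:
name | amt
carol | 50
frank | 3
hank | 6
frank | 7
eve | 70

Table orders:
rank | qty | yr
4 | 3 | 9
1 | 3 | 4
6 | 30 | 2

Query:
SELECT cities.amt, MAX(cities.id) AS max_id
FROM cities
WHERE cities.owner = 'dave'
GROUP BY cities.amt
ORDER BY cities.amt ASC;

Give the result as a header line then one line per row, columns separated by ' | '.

== RESULT ==
cities.amt | max_id
5 | 3
7 | 9

Derivation:
After WHERE (3 rows):
cities.owner | cities.id | cities.tag | cities.amt
dave | 9 | B | 7
dave | 7 | E | 7
dave | 3 | D | 5
After GROUP BY (2 rows):
cities.amt | max_id
7 | 9
5 | 3
After ORDER BY (2 rows):
cities.amt | max_id
5 | 3
7 | 9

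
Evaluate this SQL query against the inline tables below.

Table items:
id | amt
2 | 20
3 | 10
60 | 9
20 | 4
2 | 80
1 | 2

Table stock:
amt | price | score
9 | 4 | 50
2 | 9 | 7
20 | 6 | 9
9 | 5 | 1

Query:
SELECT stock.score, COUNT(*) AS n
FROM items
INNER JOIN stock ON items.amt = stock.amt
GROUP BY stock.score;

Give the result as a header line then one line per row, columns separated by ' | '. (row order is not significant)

== RESULT ==
stock.score | n
9 | 1
50 | 1
1 | 1
7 | 1

Derivation:
After JOIN stock (4 rows):
items.id | items.amt | stock.amt | stock.price | stock.score
2 | 20 | 20 | 6 | 9
60 | 9 | 9 | 4 | 50
60 | 9 | 9 | 5 | 1
1 | 2 | 2 | 9 | 7
After GROUP BY (4 rows):
stock.score | n
9 | 1
50 | 1
1 | 1
7 | 1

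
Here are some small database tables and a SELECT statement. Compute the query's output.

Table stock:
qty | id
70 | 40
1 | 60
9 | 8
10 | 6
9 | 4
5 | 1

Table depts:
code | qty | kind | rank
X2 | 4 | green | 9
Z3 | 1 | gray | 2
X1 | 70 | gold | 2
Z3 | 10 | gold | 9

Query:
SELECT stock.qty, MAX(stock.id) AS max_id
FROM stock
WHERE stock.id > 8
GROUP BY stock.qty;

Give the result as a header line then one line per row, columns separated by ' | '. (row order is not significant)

After WHERE (2 rows):
stock.qty | stock.id
70 | 40
1 | 60
After GROUP BY (2 rows):
stock.qty | max_id
70 | 40
1 | 60

== RESULT ==
stock.qty | max_id
70 | 40
1 | 60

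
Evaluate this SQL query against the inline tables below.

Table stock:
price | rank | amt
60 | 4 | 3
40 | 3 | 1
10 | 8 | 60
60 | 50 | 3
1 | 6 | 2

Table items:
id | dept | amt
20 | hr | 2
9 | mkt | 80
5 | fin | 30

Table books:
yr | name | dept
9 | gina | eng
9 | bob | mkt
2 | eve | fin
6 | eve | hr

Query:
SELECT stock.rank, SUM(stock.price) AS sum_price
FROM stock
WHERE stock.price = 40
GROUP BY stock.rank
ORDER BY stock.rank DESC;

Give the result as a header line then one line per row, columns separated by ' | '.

After WHERE (1 rows):
stock.price | stock.rank | stock.amt
40 | 3 | 1
After GROUP BY (1 rows):
stock.rank | sum_price
3 | 40
After ORDER BY (1 rows):
stock.rank | sum_price
3 | 40

== RESULT ==
stock.rank | sum_price
3 | 40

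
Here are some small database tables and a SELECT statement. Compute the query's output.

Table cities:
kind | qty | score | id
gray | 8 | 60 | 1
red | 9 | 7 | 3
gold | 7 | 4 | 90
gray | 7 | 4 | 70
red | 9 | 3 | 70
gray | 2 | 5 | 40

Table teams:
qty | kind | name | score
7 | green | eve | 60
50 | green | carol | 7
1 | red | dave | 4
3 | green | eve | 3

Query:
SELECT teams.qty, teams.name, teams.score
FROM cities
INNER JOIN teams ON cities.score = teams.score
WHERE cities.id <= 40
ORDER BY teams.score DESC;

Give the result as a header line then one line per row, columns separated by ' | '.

== RESULT ==
teams.qty | teams.name | teams.score
7 | eve | 60
50 | carol | 7

Derivation:
After JOIN teams (5 rows):
cities.kind | cities.qty | cities.score | cities.id | teams.qty | teams.kind | teams.name | teams.score
gray | 8 | 60 | 1 | 7 | green | eve | 60
red | 9 | 7 | 3 | 50 | green | carol | 7
gold | 7 | 4 | 90 | 1 | red | dave | 4
gray | 7 | 4 | 70 | 1 | red | dave | 4
red | 9 | 3 | 70 | 3 | green | eve | 3
After WHERE (2 rows):
cities.kind | cities.qty | cities.score | cities.id | teams.qty | teams.kind | teams.name | teams.score
gray | 8 | 60 | 1 | 7 | green | eve | 60
red | 9 | 7 | 3 | 50 | green | carol | 7
After SELECT (2 rows):
teams.qty | teams.name | teams.score
7 | eve | 60
50 | carol | 7
After ORDER BY (2 rows):
teams.qty | teams.name | teams.score
7 | eve | 60
50 | carol | 7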